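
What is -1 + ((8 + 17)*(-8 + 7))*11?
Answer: -276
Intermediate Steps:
-1 + ((8 + 17)*(-8 + 7))*11 = -1 + (25*(-1))*11 = -1 - 25*11 = -1 - 275 = -276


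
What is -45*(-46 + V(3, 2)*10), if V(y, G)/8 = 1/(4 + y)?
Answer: 10890/7 ≈ 1555.7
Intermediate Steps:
V(y, G) = 8/(4 + y)
-45*(-46 + V(3, 2)*10) = -45*(-46 + (8/(4 + 3))*10) = -45*(-46 + (8/7)*10) = -45*(-46 + 80/7) = -45*(-242/7) = 10890/7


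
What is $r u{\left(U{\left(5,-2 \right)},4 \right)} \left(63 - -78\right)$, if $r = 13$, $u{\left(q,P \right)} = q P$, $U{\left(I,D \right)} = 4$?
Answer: $29328$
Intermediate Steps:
$u{\left(q,P \right)} = P q$
$r u{\left(U{\left(5,-2 \right)},4 \right)} \left(63 - -78\right) = 13 \cdot 4 \cdot 4 \left(63 - -78\right) = 13 \cdot 16 \left(63 + 78\right) = 208 \cdot 141 = 29328$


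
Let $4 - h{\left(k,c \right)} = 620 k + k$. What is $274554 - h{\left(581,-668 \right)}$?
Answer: $635351$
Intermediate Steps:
$h{\left(k,c \right)} = 4 - 621 k$ ($h{\left(k,c \right)} = 4 - \left(620 k + k\right) = 4 - 621 k$)
$274554 - h{\left(581,-668 \right)} = 274554 - \left(4 - 360801\right) = 274554 - -360797 = 274554 + 360797 = 635351$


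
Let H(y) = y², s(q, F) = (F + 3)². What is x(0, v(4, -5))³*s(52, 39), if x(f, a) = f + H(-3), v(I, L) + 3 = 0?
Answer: 1285956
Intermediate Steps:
s(q, F) = (3 + F)²
v(I, L) = -3 (v(I, L) = -3 + 0 = -3)
x(f, a) = 9 + f (x(f, a) = f + (-3)² = f + 9 = 9 + f)
x(0, v(4, -5))³*s(52, 39) = (9 + 0)³*(3 + 39)² = 9³*42² = 729*1764 = 1285956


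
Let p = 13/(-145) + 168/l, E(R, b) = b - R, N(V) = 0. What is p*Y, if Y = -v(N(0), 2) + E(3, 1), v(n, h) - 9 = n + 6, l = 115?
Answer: -77741/3335 ≈ -23.311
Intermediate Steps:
p = 4573/3335 (p = 13/(-145) + 168/115 = 13*(-1/145) + 168*(1/115) = -13/145 + 168/115 = 4573/3335 ≈ 1.3712)
v(n, h) = 15 + n (v(n, h) = 9 + (n + 6) = 9 + (6 + n) = 15 + n)
Y = -17 (Y = -(15 + 0) + (1 - 1*3) = -1*15 + (1 - 3) = -15 - 2 = -17)
p*Y = (4573/3335)*(-17) = -77741/3335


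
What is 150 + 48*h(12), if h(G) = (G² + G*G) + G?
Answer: 14550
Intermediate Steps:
h(G) = G + 2*G² (h(G) = (G² + G²) + G = 2*G² + G = G + 2*G²)
150 + 48*h(12) = 150 + 48*(12*(1 + 2*12)) = 150 + 48*(12*(1 + 24)) = 150 + 48*(12*25) = 150 + 48*300 = 150 + 14400 = 14550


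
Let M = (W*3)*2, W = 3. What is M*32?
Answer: 576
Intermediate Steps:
M = 18 (M = (3*3)*2 = 9*2 = 18)
M*32 = 18*32 = 576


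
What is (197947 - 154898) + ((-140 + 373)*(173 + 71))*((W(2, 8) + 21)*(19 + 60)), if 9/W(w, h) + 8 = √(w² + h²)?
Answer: 175204061 + 20210886*√17 ≈ 2.5854e+8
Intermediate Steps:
W(w, h) = 9/(-8 + √(h² + w²)) (W(w, h) = 9/(-8 + √(w² + h²)) = 9/(-8 + √(h² + w²)))
(197947 - 154898) + ((-140 + 373)*(173 + 71))*((W(2, 8) + 21)*(19 + 60)) = (197947 - 154898) + ((-140 + 373)*(173 + 71))*((9/(-8 + √(8² + 2²)) + 21)*(19 + 60)) = 43049 + (233*244)*((9/(-8 + √(64 + 4)) + 21)*79) = 43049 + 56852*((9/(-8 + √68) + 21)*79) = 43049 + 56852*((9/(-8 + 2*√17) + 21)*79) = 43049 + 56852*((21 + 9/(-8 + 2*√17))*79) = 43049 + 56852*(1659 + 711/(-8 + 2*√17)) = 43049 + (94317468 + 40421772/(-8 + 2*√17)) = 94360517 + 40421772/(-8 + 2*√17)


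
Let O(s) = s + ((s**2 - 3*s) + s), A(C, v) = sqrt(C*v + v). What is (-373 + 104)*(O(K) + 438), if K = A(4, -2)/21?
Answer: -51956812/441 + 269*I*sqrt(10)/21 ≈ -1.1782e+5 + 40.507*I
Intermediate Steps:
A(C, v) = sqrt(v + C*v)
K = I*sqrt(10)/21 (K = sqrt(-2*(1 + 4))/21 = sqrt(-2*5)*(1/21) = sqrt(-10)*(1/21) = (I*sqrt(10))*(1/21) = I*sqrt(10)/21 ≈ 0.15058*I)
O(s) = s**2 - s (O(s) = s + (s**2 - 2*s) = s**2 - s)
(-373 + 104)*(O(K) + 438) = (-373 + 104)*((I*sqrt(10)/21)*(-1 + I*sqrt(10)/21) + 438) = -269*(I*sqrt(10)*(-1 + I*sqrt(10)/21)/21 + 438) = -269*(438 + I*sqrt(10)*(-1 + I*sqrt(10)/21)/21) = -117822 - 269*I*sqrt(10)*(-1 + I*sqrt(10)/21)/21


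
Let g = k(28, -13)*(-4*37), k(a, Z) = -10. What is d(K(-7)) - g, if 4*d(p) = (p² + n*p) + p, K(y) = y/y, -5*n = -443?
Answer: -29147/20 ≈ -1457.3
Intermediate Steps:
n = 443/5 (n = -⅕*(-443) = 443/5 ≈ 88.600)
K(y) = 1
d(p) = p²/4 + 112*p/5 (d(p) = ((p² + 443*p/5) + p)/4 = (p² + 448*p/5)/4 = p²/4 + 112*p/5)
g = 1480 (g = -(-40)*37 = -10*(-148) = 1480)
d(K(-7)) - g = (1/20)*1*(448 + 5*1) - 1*1480 = (1/20)*1*(448 + 5) - 1480 = (1/20)*1*453 - 1480 = 453/20 - 1480 = -29147/20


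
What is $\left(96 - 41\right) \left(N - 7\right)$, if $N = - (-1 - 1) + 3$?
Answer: $-110$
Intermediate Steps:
$N = 5$ ($N = \left(-1\right) \left(-2\right) + 3 = 2 + 3 = 5$)
$\left(96 - 41\right) \left(N - 7\right) = \left(96 - 41\right) \left(5 - 7\right) = 55 \left(5 - 7\right) = 55 \left(-2\right) = -110$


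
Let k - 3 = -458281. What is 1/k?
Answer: -1/458278 ≈ -2.1821e-6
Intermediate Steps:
k = -458278 (k = 3 - 458281 = -458278)
1/k = 1/(-458278) = -1/458278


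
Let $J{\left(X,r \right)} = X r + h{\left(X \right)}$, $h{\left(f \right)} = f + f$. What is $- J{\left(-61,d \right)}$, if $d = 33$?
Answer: $2135$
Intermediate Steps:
$h{\left(f \right)} = 2 f$
$J{\left(X,r \right)} = 2 X + X r$ ($J{\left(X,r \right)} = X r + 2 X = 2 X + X r$)
$- J{\left(-61,d \right)} = - \left(-61\right) \left(2 + 33\right) = - \left(-61\right) 35 = \left(-1\right) \left(-2135\right) = 2135$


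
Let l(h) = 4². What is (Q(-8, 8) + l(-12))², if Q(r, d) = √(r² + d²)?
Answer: 384 + 256*√2 ≈ 746.04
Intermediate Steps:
l(h) = 16
Q(r, d) = √(d² + r²)
(Q(-8, 8) + l(-12))² = (√(8² + (-8)²) + 16)² = (√(64 + 64) + 16)² = (√128 + 16)² = (8*√2 + 16)² = (16 + 8*√2)²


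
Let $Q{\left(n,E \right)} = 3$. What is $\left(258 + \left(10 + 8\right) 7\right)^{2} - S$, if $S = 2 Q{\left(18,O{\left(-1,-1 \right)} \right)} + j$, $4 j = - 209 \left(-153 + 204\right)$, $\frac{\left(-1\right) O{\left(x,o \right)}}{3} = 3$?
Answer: $\frac{600459}{4} \approx 1.5011 \cdot 10^{5}$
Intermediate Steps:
$O{\left(x,o \right)} = -9$ ($O{\left(x,o \right)} = \left(-3\right) 3 = -9$)
$j = - \frac{10659}{4}$ ($j = \frac{\left(-209\right) \left(-153 + 204\right)}{4} = \frac{\left(-209\right) 51}{4} = \frac{1}{4} \left(-10659\right) = - \frac{10659}{4} \approx -2664.8$)
$S = - \frac{10635}{4}$ ($S = 2 \cdot 3 - \frac{10659}{4} = 6 - \frac{10659}{4} = - \frac{10635}{4} \approx -2658.8$)
$\left(258 + \left(10 + 8\right) 7\right)^{2} - S = \left(258 + \left(10 + 8\right) 7\right)^{2} - - \frac{10635}{4} = \left(258 + 18 \cdot 7\right)^{2} + \frac{10635}{4} = \left(258 + 126\right)^{2} + \frac{10635}{4} = 384^{2} + \frac{10635}{4} = 147456 + \frac{10635}{4} = \frac{600459}{4}$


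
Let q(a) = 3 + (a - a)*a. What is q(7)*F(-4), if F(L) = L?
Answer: -12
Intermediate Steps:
q(a) = 3 (q(a) = 3 + 0*a = 3 + 0 = 3)
q(7)*F(-4) = 3*(-4) = -12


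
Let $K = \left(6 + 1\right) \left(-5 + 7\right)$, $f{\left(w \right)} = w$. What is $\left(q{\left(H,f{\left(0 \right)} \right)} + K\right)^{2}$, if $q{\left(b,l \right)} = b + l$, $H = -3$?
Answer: $121$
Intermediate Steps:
$K = 14$ ($K = 7 \cdot 2 = 14$)
$\left(q{\left(H,f{\left(0 \right)} \right)} + K\right)^{2} = \left(\left(-3 + 0\right) + 14\right)^{2} = \left(-3 + 14\right)^{2} = 11^{2} = 121$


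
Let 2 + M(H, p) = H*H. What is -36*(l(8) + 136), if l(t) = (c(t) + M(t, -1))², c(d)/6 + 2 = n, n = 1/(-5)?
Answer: -2265696/25 ≈ -90628.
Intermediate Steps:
n = -⅕ ≈ -0.20000
c(d) = -66/5 (c(d) = -12 + 6*(-⅕) = -12 - 6/5 = -66/5)
M(H, p) = -2 + H² (M(H, p) = -2 + H*H = -2 + H²)
l(t) = (-76/5 + t²)² (l(t) = (-66/5 + (-2 + t²))² = (-76/5 + t²)²)
-36*(l(8) + 136) = -36*((-76 + 5*8²)²/25 + 136) = -36*((-76 + 5*64)²/25 + 136) = -36*((-76 + 320)²/25 + 136) = -36*((1/25)*244² + 136) = -36*((1/25)*59536 + 136) = -36*(59536/25 + 136) = -36*62936/25 = -2265696/25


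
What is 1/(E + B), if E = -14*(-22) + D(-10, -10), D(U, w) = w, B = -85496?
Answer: -1/85198 ≈ -1.1737e-5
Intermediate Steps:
E = 298 (E = -14*(-22) - 10 = 308 - 10 = 298)
1/(E + B) = 1/(298 - 85496) = 1/(-85198) = -1/85198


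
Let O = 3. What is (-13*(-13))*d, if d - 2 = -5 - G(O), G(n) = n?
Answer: -1014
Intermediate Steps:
d = -6 (d = 2 + (-5 - 1*3) = 2 + (-5 - 3) = 2 - 8 = -6)
(-13*(-13))*d = -13*(-13)*(-6) = 169*(-6) = -1014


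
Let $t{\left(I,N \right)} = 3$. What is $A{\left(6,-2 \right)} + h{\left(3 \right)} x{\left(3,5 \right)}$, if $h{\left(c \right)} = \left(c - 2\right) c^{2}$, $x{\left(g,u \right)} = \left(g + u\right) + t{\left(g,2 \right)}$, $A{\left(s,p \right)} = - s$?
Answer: $93$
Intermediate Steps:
$x{\left(g,u \right)} = 3 + g + u$ ($x{\left(g,u \right)} = \left(g + u\right) + 3 = 3 + g + u$)
$h{\left(c \right)} = c^{2} \left(-2 + c\right)$ ($h{\left(c \right)} = \left(c - 2\right) c^{2} = \left(-2 + c\right) c^{2} = c^{2} \left(-2 + c\right)$)
$A{\left(6,-2 \right)} + h{\left(3 \right)} x{\left(3,5 \right)} = \left(-1\right) 6 + 3^{2} \left(-2 + 3\right) \left(3 + 3 + 5\right) = -6 + 9 \cdot 1 \cdot 11 = -6 + 9 \cdot 11 = -6 + 99 = 93$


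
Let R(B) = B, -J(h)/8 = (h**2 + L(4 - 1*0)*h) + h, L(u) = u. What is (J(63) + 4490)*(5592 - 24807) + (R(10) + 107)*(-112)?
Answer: 572248026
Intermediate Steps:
J(h) = -40*h - 8*h**2 (J(h) = -8*((h**2 + (4 - 1*0)*h) + h) = -8*((h**2 + (4 + 0)*h) + h) = -8*((h**2 + 4*h) + h) = -8*(h**2 + 5*h) = -40*h - 8*h**2)
(J(63) + 4490)*(5592 - 24807) + (R(10) + 107)*(-112) = (-8*63*(5 + 63) + 4490)*(5592 - 24807) + (10 + 107)*(-112) = (-8*63*68 + 4490)*(-19215) + 117*(-112) = (-34272 + 4490)*(-19215) - 13104 = -29782*(-19215) - 13104 = 572261130 - 13104 = 572248026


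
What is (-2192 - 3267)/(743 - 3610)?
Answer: 5459/2867 ≈ 1.9041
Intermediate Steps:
(-2192 - 3267)/(743 - 3610) = -5459/(-2867) = -5459*(-1/2867) = 5459/2867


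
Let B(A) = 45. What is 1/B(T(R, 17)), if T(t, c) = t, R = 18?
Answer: 1/45 ≈ 0.022222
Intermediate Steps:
1/B(T(R, 17)) = 1/45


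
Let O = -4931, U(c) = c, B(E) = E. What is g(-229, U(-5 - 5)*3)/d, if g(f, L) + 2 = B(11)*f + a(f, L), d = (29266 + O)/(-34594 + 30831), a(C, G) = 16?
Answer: 1885263/4867 ≈ 387.36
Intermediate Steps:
d = -24335/3763 (d = (29266 - 4931)/(-34594 + 30831) = 24335/(-3763) = 24335*(-1/3763) = -24335/3763 ≈ -6.4669)
g(f, L) = 14 + 11*f (g(f, L) = -2 + (11*f + 16) = -2 + (16 + 11*f) = 14 + 11*f)
g(-229, U(-5 - 5)*3)/d = (14 + 11*(-229))/(-24335/3763) = (14 - 2519)*(-3763/24335) = -2505*(-3763/24335) = 1885263/4867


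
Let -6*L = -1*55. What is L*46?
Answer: 1265/3 ≈ 421.67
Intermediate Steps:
L = 55/6 (L = -(-1)*55/6 = -1/6*(-55) = 55/6 ≈ 9.1667)
L*46 = (55/6)*46 = 1265/3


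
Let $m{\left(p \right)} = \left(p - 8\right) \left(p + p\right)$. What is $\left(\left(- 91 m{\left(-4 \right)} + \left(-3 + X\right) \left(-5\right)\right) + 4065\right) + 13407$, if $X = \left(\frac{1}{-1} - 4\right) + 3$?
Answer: $8761$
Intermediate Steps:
$m{\left(p \right)} = 2 p \left(-8 + p\right)$ ($m{\left(p \right)} = \left(-8 + p\right) 2 p = 2 p \left(-8 + p\right)$)
$X = -2$ ($X = \left(-1 - 4\right) + 3 = -5 + 3 = -2$)
$\left(\left(- 91 m{\left(-4 \right)} + \left(-3 + X\right) \left(-5\right)\right) + 4065\right) + 13407 = \left(\left(- 91 \cdot 2 \left(-4\right) \left(-8 - 4\right) + \left(-3 - 2\right) \left(-5\right)\right) + 4065\right) + 13407 = \left(\left(- 91 \cdot 2 \left(-4\right) \left(-12\right) - -25\right) + 4065\right) + 13407 = \left(\left(\left(-91\right) 96 + 25\right) + 4065\right) + 13407 = \left(\left(-8736 + 25\right) + 4065\right) + 13407 = \left(-8711 + 4065\right) + 13407 = -4646 + 13407 = 8761$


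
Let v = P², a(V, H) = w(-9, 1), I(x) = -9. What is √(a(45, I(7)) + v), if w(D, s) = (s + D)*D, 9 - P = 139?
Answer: 2*√4243 ≈ 130.28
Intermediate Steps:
P = -130 (P = 9 - 1*139 = 9 - 139 = -130)
w(D, s) = D*(D + s) (w(D, s) = (D + s)*D = D*(D + s))
a(V, H) = 72 (a(V, H) = -9*(-9 + 1) = -9*(-8) = 72)
v = 16900 (v = (-130)² = 16900)
√(a(45, I(7)) + v) = √(72 + 16900) = √16972 = 2*√4243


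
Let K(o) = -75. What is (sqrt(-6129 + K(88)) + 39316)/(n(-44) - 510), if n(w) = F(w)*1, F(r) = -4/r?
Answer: -432476/5609 - 22*I*sqrt(1551)/5609 ≈ -77.104 - 0.15447*I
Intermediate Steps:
n(w) = -4/w (n(w) = -4/w*1 = -4/w)
(sqrt(-6129 + K(88)) + 39316)/(n(-44) - 510) = (sqrt(-6129 - 75) + 39316)/(-4/(-44) - 510) = (sqrt(-6204) + 39316)/(-4*(-1/44) - 510) = (2*I*sqrt(1551) + 39316)/(1/11 - 510) = (39316 + 2*I*sqrt(1551))/(-5609/11) = (39316 + 2*I*sqrt(1551))*(-11/5609) = -432476/5609 - 22*I*sqrt(1551)/5609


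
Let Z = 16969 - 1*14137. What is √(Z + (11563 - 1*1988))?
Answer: √12407 ≈ 111.39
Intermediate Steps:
Z = 2832 (Z = 16969 - 14137 = 2832)
√(Z + (11563 - 1*1988)) = √(2832 + (11563 - 1*1988)) = √(2832 + (11563 - 1988)) = √(2832 + 9575) = √12407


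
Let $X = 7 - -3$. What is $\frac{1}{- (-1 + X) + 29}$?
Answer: $\frac{1}{20} \approx 0.05$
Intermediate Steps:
$X = 10$ ($X = 7 + 3 = 10$)
$\frac{1}{- (-1 + X) + 29} = \frac{1}{- (-1 + 10) + 29} = \frac{1}{\left(-1\right) 9 + 29} = \frac{1}{-9 + 29} = \frac{1}{20}$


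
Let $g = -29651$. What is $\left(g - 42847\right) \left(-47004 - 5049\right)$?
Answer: $3773738394$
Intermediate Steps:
$\left(g - 42847\right) \left(-47004 - 5049\right) = \left(-29651 - 42847\right) \left(-47004 - 5049\right) = \left(-72498\right) \left(-52053\right) = 3773738394$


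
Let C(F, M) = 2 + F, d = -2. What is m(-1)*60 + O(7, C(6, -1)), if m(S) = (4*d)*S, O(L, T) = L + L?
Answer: 494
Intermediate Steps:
O(L, T) = 2*L
m(S) = -8*S (m(S) = (4*(-2))*S = -8*S)
m(-1)*60 + O(7, C(6, -1)) = -8*(-1)*60 + 2*7 = 8*60 + 14 = 480 + 14 = 494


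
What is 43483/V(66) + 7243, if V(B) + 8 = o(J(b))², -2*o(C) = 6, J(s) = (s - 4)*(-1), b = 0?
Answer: 50726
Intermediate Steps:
J(s) = 4 - s (J(s) = (-4 + s)*(-1) = 4 - s)
o(C) = -3 (o(C) = -½*6 = -3)
V(B) = 1 (V(B) = -8 + (-3)² = -8 + 9 = 1)
43483/V(66) + 7243 = 43483/1 + 7243 = 43483*1 + 7243 = 43483 + 7243 = 50726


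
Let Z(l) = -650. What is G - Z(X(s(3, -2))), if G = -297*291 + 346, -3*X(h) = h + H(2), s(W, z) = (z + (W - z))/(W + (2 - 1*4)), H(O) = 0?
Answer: -85431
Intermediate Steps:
s(W, z) = W/(-2 + W) (s(W, z) = W/(W + (2 - 4)) = W/(W - 2) = W/(-2 + W))
X(h) = -h/3 (X(h) = -(h + 0)/3 = -h/3)
G = -86081 (G = -86427 + 346 = -86081)
G - Z(X(s(3, -2))) = -86081 - 1*(-650) = -86081 + 650 = -85431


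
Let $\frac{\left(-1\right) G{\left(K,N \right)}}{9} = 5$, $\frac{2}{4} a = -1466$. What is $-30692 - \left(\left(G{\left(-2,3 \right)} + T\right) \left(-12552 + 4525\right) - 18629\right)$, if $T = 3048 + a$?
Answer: $557854$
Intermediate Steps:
$a = -2932$ ($a = 2 \left(-1466\right) = -2932$)
$T = 116$ ($T = 3048 - 2932 = 116$)
$G{\left(K,N \right)} = -45$ ($G{\left(K,N \right)} = \left(-9\right) 5 = -45$)
$-30692 - \left(\left(G{\left(-2,3 \right)} + T\right) \left(-12552 + 4525\right) - 18629\right) = -30692 - \left(\left(-45 + 116\right) \left(-12552 + 4525\right) - 18629\right) = -30692 - \left(71 \left(-8027\right) - 18629\right) = -30692 - \left(-569917 - 18629\right) = -30692 - -588546 = -30692 + 588546 = 557854$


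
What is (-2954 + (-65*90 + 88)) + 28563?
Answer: 19847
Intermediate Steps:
(-2954 + (-65*90 + 88)) + 28563 = (-2954 + (-5850 + 88)) + 28563 = (-2954 - 5762) + 28563 = -8716 + 28563 = 19847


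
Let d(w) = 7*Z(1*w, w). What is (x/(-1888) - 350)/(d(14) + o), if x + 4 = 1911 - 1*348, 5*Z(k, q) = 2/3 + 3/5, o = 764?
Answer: -49676925/108433504 ≈ -0.45813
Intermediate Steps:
Z(k, q) = 19/75 (Z(k, q) = (2/3 + 3/5)/5 = (2*(⅓) + 3*(⅕))/5 = (⅔ + ⅗)/5 = (⅕)*(19/15) = 19/75)
x = 1559 (x = -4 + (1911 - 1*348) = -4 + (1911 - 348) = -4 + 1563 = 1559)
d(w) = 133/75 (d(w) = 7*(19/75) = 133/75)
(x/(-1888) - 350)/(d(14) + o) = (1559/(-1888) - 350)/(133/75 + 764) = (1559*(-1/1888) - 350)/(57433/75) = (-1559/1888 - 350)*(75/57433) = -662359/1888*75/57433 = -49676925/108433504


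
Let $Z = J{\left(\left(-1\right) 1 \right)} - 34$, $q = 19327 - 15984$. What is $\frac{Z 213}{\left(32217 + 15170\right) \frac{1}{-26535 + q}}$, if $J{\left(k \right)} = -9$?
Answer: $\frac{212415528}{47387} \approx 4482.6$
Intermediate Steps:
$q = 3343$
$Z = -43$ ($Z = -9 - 34 = -43$)
$\frac{Z 213}{\left(32217 + 15170\right) \frac{1}{-26535 + q}} = \frac{\left(-43\right) 213}{\left(32217 + 15170\right) \frac{1}{-26535 + 3343}} = - \frac{9159}{47387 \frac{1}{-23192}} = - \frac{9159}{47387 \left(- \frac{1}{23192}\right)} = - \frac{9159}{- \frac{47387}{23192}} = \left(-9159\right) \left(- \frac{23192}{47387}\right) = \frac{212415528}{47387}$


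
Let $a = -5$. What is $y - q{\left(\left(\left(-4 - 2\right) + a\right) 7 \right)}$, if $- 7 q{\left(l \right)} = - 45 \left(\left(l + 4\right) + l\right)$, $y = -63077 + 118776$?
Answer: $\frac{396643}{7} \approx 56663.0$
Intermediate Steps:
$y = 55699$
$q{\left(l \right)} = \frac{180}{7} + \frac{90 l}{7}$ ($q{\left(l \right)} = - \frac{\left(-45\right) \left(\left(l + 4\right) + l\right)}{7} = - \frac{\left(-45\right) \left(\left(4 + l\right) + l\right)}{7} = - \frac{\left(-45\right) \left(4 + 2 l\right)}{7} = - \frac{-180 - 90 l}{7} = \frac{180}{7} + \frac{90 l}{7}$)
$y - q{\left(\left(\left(-4 - 2\right) + a\right) 7 \right)} = 55699 - \left(\frac{180}{7} + \frac{90 \left(\left(-4 - 2\right) - 5\right) 7}{7}\right) = 55699 - \left(\frac{180}{7} + \frac{90 \left(-6 - 5\right) 7}{7}\right) = 55699 - \left(\frac{180}{7} + \frac{90 \left(\left(-11\right) 7\right)}{7}\right) = 55699 - \left(\frac{180}{7} + \frac{90}{7} \left(-77\right)\right) = 55699 - \left(\frac{180}{7} - 990\right) = 55699 - - \frac{6750}{7} = 55699 + \frac{6750}{7} = \frac{396643}{7}$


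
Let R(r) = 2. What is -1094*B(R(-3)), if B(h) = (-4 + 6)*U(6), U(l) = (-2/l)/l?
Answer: 1094/9 ≈ 121.56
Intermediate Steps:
U(l) = -2/l²
B(h) = -⅑ (B(h) = (-4 + 6)*(-2/6²) = 2*(-2*1/36) = 2*(-1/18) = -⅑)
-1094*B(R(-3)) = -1094*(-⅑) = 1094/9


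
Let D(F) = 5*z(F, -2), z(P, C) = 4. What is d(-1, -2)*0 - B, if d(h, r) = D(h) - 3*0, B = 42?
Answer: -42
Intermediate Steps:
D(F) = 20 (D(F) = 5*4 = 20)
d(h, r) = 20 (d(h, r) = 20 - 3*0 = 20 + 0 = 20)
d(-1, -2)*0 - B = 20*0 - 1*42 = 0 - 42 = -42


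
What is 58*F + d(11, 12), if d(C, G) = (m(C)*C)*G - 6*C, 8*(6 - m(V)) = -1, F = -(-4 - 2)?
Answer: 2181/2 ≈ 1090.5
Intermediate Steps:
F = 6 (F = -1*(-6) = 6)
m(V) = 49/8 (m(V) = 6 - ⅛*(-1) = 6 + ⅛ = 49/8)
d(C, G) = -6*C + 49*C*G/8 (d(C, G) = (49*C/8)*G - 6*C = 49*C*G/8 - 6*C = -6*C + 49*C*G/8)
58*F + d(11, 12) = 58*6 + (⅛)*11*(-48 + 49*12) = 348 + (⅛)*11*(-48 + 588) = 348 + (⅛)*11*540 = 348 + 1485/2 = 2181/2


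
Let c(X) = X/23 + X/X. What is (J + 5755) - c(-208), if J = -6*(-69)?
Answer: 142072/23 ≈ 6177.0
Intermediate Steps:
J = 414
c(X) = 1 + X/23 (c(X) = X*(1/23) + 1 = X/23 + 1 = 1 + X/23)
(J + 5755) - c(-208) = (414 + 5755) - (1 + (1/23)*(-208)) = 6169 - (1 - 208/23) = 6169 - 1*(-185/23) = 6169 + 185/23 = 142072/23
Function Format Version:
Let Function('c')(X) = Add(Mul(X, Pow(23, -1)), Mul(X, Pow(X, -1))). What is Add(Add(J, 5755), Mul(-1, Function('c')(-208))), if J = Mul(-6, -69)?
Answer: Rational(142072, 23) ≈ 6177.0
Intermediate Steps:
J = 414
Function('c')(X) = Add(1, Mul(Rational(1, 23), X)) (Function('c')(X) = Add(Mul(X, Rational(1, 23)), 1) = Add(Mul(Rational(1, 23), X), 1) = Add(1, Mul(Rational(1, 23), X)))
Add(Add(J, 5755), Mul(-1, Function('c')(-208))) = Add(Add(414, 5755), Mul(-1, Add(1, Mul(Rational(1, 23), -208)))) = Add(6169, Mul(-1, Add(1, Rational(-208, 23)))) = Add(6169, Mul(-1, Rational(-185, 23))) = Add(6169, Rational(185, 23)) = Rational(142072, 23)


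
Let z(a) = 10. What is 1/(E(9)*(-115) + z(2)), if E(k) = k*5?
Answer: -1/5165 ≈ -0.00019361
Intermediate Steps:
E(k) = 5*k
1/(E(9)*(-115) + z(2)) = 1/((5*9)*(-115) + 10) = 1/(45*(-115) + 10) = 1/(-5175 + 10) = 1/(-5165) = -1/5165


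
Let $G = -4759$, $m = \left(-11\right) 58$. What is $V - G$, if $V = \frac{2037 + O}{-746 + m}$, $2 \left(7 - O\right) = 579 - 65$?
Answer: $\frac{6584669}{1384} \approx 4757.7$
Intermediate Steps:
$O = -250$ ($O = 7 - \frac{579 - 65}{2} = 7 - 257 = -250$)
$m = -638$
$V = - \frac{1787}{1384}$ ($V = \frac{2037 - 250}{-746 - 638} = \frac{1787}{-1384} = 1787 \left(- \frac{1}{1384}\right) = - \frac{1787}{1384} \approx -1.2912$)
$V - G = - \frac{1787}{1384} - -4759 = - \frac{1787}{1384} + 4759 = \frac{6584669}{1384}$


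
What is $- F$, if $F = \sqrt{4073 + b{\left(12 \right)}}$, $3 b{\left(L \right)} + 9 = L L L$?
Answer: $- \sqrt{4646} \approx -68.162$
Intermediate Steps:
$b{\left(L \right)} = -3 + \frac{L^{3}}{3}$ ($b{\left(L \right)} = -3 + \frac{L L L}{3} = -3 + \frac{L^{2} L}{3} = -3 + \frac{L^{3}}{3}$)
$F = \sqrt{4646}$ ($F = \sqrt{4073 - \left(3 - \frac{12^{3}}{3}\right)} = \sqrt{4073 + \left(-3 + \frac{1}{3} \cdot 1728\right)} = \sqrt{4073 + \left(-3 + 576\right)} = \sqrt{4073 + 573} = \sqrt{4646} \approx 68.162$)
$- F = - \sqrt{4646}$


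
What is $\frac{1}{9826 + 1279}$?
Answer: $\frac{1}{11105} \approx 9.005 \cdot 10^{-5}$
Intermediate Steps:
$\frac{1}{9826 + 1279} = \frac{1}{11105}$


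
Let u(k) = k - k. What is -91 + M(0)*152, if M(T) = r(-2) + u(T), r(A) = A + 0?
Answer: -395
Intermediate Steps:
u(k) = 0
r(A) = A
M(T) = -2 (M(T) = -2 + 0 = -2)
-91 + M(0)*152 = -91 - 2*152 = -91 - 304 = -395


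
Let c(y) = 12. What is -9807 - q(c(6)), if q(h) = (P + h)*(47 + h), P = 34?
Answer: -12521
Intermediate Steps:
q(h) = (34 + h)*(47 + h)
-9807 - q(c(6)) = -9807 - (1598 + 12² + 81*12) = -9807 - (1598 + 144 + 972) = -9807 - 1*2714 = -9807 - 2714 = -12521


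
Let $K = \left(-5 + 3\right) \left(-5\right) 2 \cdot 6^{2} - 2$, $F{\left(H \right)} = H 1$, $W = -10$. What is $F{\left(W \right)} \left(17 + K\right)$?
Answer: $-7350$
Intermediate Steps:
$F{\left(H \right)} = H$
$K = 718$ ($K = \left(-2\right) \left(-5\right) 2 \cdot 36 - 2 = 10 \cdot 2 \cdot 36 - 2 = 20 \cdot 36 - 2 = 720 - 2 = 718$)
$F{\left(W \right)} \left(17 + K\right) = - 10 \left(17 + 718\right) = \left(-10\right) 735 = -7350$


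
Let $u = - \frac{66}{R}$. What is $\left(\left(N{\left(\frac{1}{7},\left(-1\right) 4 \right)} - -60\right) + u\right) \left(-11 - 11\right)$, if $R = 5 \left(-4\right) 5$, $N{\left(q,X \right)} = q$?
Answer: $- \frac{234091}{175} \approx -1337.7$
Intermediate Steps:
$R = -100$ ($R = \left(-20\right) 5 = -100$)
$u = \frac{33}{50}$ ($u = - \frac{66}{-100} = \left(-66\right) \left(- \frac{1}{100}\right) = \frac{33}{50} \approx 0.66$)
$\left(\left(N{\left(\frac{1}{7},\left(-1\right) 4 \right)} - -60\right) + u\right) \left(-11 - 11\right) = \left(\left(\frac{1}{7} - -60\right) + \frac{33}{50}\right) \left(-11 - 11\right) = \left(\left(\frac{1}{7} + 60\right) + \frac{33}{50}\right) \left(-11 - 11\right) = \left(\frac{421}{7} + \frac{33}{50}\right) \left(-22\right) = \frac{21281}{350} \left(-22\right) = - \frac{234091}{175}$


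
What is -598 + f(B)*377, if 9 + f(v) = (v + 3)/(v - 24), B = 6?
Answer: -8359/2 ≈ -4179.5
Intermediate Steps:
f(v) = -9 + (3 + v)/(-24 + v) (f(v) = -9 + (v + 3)/(v - 24) = -9 + (3 + v)/(-24 + v))
-598 + f(B)*377 = -598 + ((219 - 8*6)/(-24 + 6))*377 = -598 + ((219 - 48)/(-18))*377 = -598 - 1/18*171*377 = -598 - 19/2*377 = -598 - 7163/2 = -8359/2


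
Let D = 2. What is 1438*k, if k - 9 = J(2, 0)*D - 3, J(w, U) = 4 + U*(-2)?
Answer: 20132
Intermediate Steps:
J(w, U) = 4 - 2*U
k = 14 (k = 9 + ((4 - 2*0)*2 - 3) = 9 + ((4 + 0)*2 - 3) = 9 + (4*2 - 3) = 9 + (8 - 3) = 9 + 5 = 14)
1438*k = 1438*14 = 20132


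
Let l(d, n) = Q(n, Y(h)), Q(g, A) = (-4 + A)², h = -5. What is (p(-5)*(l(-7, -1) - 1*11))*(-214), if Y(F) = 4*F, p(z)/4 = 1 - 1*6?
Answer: 2418200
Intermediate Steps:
p(z) = -20 (p(z) = 4*(1 - 1*6) = 4*(1 - 6) = 4*(-5) = -20)
l(d, n) = 576 (l(d, n) = (-4 + 4*(-5))² = (-4 - 20)² = (-24)² = 576)
(p(-5)*(l(-7, -1) - 1*11))*(-214) = -20*(576 - 1*11)*(-214) = -20*(576 - 11)*(-214) = -20*565*(-214) = -11300*(-214) = 2418200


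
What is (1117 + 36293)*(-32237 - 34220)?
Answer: -2486156370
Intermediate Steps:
(1117 + 36293)*(-32237 - 34220) = 37410*(-66457) = -2486156370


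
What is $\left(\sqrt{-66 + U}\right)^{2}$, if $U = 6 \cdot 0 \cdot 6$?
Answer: $-66$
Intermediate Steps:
$U = 0$ ($U = 0 \cdot 6 = 0$)
$\left(\sqrt{-66 + U}\right)^{2} = \left(\sqrt{-66 + 0}\right)^{2} = \left(\sqrt{-66}\right)^{2} = \left(i \sqrt{66}\right)^{2} = -66$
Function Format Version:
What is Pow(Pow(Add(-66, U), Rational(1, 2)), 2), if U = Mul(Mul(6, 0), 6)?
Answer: -66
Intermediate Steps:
U = 0 (U = Mul(0, 6) = 0)
Pow(Pow(Add(-66, U), Rational(1, 2)), 2) = Pow(Pow(Add(-66, 0), Rational(1, 2)), 2) = Pow(Pow(-66, Rational(1, 2)), 2) = Pow(Mul(I, Pow(66, Rational(1, 2))), 2) = -66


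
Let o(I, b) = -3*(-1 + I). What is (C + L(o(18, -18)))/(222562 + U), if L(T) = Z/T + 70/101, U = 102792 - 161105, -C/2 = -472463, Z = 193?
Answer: 4867297903/846046599 ≈ 5.7530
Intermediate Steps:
o(I, b) = 3 - 3*I
C = 944926 (C = -2*(-472463) = 944926)
U = -58313
L(T) = 70/101 + 193/T (L(T) = 193/T + 70/101 = 70/101 + 193/T)
(C + L(o(18, -18)))/(222562 + U) = (944926 + (70/101 + 193/(3 - 3*18)))/(222562 - 58313) = (944926 + (70/101 + 193/(3 - 54)))/164249 = (944926 + (70/101 + 193/(-51)))*(1/164249) = (944926 + (70/101 + 193*(-1/51)))*(1/164249) = (944926 + (70/101 - 193/51))*(1/164249) = (944926 - 15923/5151)*(1/164249) = (4867297903/5151)*(1/164249) = 4867297903/846046599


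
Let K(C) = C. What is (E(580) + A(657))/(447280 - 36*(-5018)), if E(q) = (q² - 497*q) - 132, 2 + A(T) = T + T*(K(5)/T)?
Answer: 12167/156982 ≈ 0.077506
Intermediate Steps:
A(T) = 3 + T (A(T) = -2 + (T + T*(5/T)) = -2 + (T + 5) = -2 + (5 + T) = 3 + T)
E(q) = -132 + q² - 497*q
(E(580) + A(657))/(447280 - 36*(-5018)) = ((-132 + 580² - 497*580) + (3 + 657))/(447280 - 36*(-5018)) = ((-132 + 336400 - 288260) + 660)/(447280 + 180648) = (48008 + 660)/627928 = 48668*(1/627928) = 12167/156982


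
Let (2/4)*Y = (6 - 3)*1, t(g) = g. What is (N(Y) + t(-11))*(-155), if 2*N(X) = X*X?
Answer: -1085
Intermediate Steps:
Y = 6 (Y = 2*((6 - 3)*1) = 2*(3*1) = 2*3 = 6)
N(X) = X²/2 (N(X) = (X*X)/2 = X²/2)
(N(Y) + t(-11))*(-155) = ((½)*6² - 11)*(-155) = ((½)*36 - 11)*(-155) = (18 - 11)*(-155) = 7*(-155) = -1085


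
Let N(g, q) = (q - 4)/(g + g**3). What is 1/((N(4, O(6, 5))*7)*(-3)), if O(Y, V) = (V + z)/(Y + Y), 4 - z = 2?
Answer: 272/287 ≈ 0.94773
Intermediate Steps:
z = 2 (z = 4 - 1*2 = 4 - 2 = 2)
O(Y, V) = (2 + V)/(2*Y) (O(Y, V) = (V + 2)/(Y + Y) = (2 + V)/((2*Y)) = (2 + V)*(1/(2*Y)) = (2 + V)/(2*Y))
N(g, q) = (-4 + q)/(g + g**3)
1/((N(4, O(6, 5))*7)*(-3)) = 1/((((-4 + (1/2)*(2 + 5)/6)/(4 + 4**3))*7)*(-3)) = 1/((((-4 + (1/2)*(1/6)*7)/(4 + 64))*7)*(-3)) = 1/((((-4 + 7/12)/68)*7)*(-3)) = 1/((((1/68)*(-41/12))*7)*(-3)) = 1/(-41/816*7*(-3)) = 1/(-287/816*(-3)) = 1/(287/272) = 272/287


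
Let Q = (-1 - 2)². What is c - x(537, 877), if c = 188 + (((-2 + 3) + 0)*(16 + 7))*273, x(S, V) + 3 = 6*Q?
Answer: 6416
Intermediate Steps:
Q = 9 (Q = (-3)² = 9)
x(S, V) = 51 (x(S, V) = -3 + 6*9 = -3 + 54 = 51)
c = 6467 (c = 188 + ((1 + 0)*23)*273 = 188 + (1*23)*273 = 188 + 23*273 = 188 + 6279 = 6467)
c - x(537, 877) = 6467 - 1*51 = 6467 - 51 = 6416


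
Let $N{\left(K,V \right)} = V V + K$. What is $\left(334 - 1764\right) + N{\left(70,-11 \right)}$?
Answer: $-1239$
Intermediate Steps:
$N{\left(K,V \right)} = K + V^{2}$ ($N{\left(K,V \right)} = V^{2} + K = K + V^{2}$)
$\left(334 - 1764\right) + N{\left(70,-11 \right)} = \left(334 - 1764\right) + \left(70 + \left(-11\right)^{2}\right) = -1430 + \left(70 + 121\right) = -1430 + 191 = -1239$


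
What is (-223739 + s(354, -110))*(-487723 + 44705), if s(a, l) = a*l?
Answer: 116371525222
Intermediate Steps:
(-223739 + s(354, -110))*(-487723 + 44705) = (-223739 + 354*(-110))*(-487723 + 44705) = (-223739 - 38940)*(-443018) = -262679*(-443018) = 116371525222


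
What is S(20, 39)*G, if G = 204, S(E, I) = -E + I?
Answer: 3876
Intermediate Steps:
S(E, I) = I - E
S(20, 39)*G = (39 - 1*20)*204 = (39 - 20)*204 = 19*204 = 3876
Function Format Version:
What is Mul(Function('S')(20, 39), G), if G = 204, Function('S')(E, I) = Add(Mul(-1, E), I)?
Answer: 3876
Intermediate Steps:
Function('S')(E, I) = Add(I, Mul(-1, E))
Mul(Function('S')(20, 39), G) = Mul(Add(39, Mul(-1, 20)), 204) = Mul(Add(39, -20), 204) = Mul(19, 204) = 3876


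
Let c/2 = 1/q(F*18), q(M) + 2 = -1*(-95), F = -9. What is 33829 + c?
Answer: 3146099/93 ≈ 33829.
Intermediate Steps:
q(M) = 93 (q(M) = -2 - 1*(-95) = -2 + 95 = 93)
c = 2/93 ≈ 0.021505
33829 + c = 33829 + 2/93 = 3146099/93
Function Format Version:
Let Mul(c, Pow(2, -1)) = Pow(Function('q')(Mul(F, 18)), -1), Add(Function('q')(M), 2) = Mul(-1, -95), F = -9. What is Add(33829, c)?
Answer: Rational(3146099, 93) ≈ 33829.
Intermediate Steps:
Function('q')(M) = 93 (Function('q')(M) = Add(-2, Mul(-1, -95)) = Add(-2, 95) = 93)
c = Rational(2, 93) (c = Mul(2, Pow(93, -1)) = Mul(2, Rational(1, 93)) = Rational(2, 93) ≈ 0.021505)
Add(33829, c) = Add(33829, Rational(2, 93)) = Rational(3146099, 93)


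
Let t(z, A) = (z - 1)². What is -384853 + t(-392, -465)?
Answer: -230404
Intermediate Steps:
t(z, A) = (-1 + z)²
-384853 + t(-392, -465) = -384853 + (-1 - 392)² = -384853 + (-393)² = -384853 + 154449 = -230404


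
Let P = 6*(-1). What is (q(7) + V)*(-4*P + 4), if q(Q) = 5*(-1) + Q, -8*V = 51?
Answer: -245/2 ≈ -122.50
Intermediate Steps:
V = -51/8 (V = -1/8*51 = -51/8 ≈ -6.3750)
P = -6
q(Q) = -5 + Q
(q(7) + V)*(-4*P + 4) = ((-5 + 7) - 51/8)*(-4*(-6) + 4) = (2 - 51/8)*(24 + 4) = -35/8*28 = -245/2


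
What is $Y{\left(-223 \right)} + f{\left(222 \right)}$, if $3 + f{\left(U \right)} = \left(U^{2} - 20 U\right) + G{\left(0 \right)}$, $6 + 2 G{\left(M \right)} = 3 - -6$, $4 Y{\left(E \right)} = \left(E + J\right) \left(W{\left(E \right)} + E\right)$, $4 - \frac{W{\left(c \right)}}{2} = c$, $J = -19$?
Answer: $30867$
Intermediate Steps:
$W{\left(c \right)} = 8 - 2 c$
$Y{\left(E \right)} = \frac{\left(-19 + E\right) \left(8 - E\right)}{4}$ ($Y{\left(E \right)} = \frac{\left(E - 19\right) \left(\left(8 - 2 E\right) + E\right)}{4} = \frac{\left(-19 + E\right) \left(8 - E\right)}{4}$)
$G{\left(M \right)} = \frac{3}{2}$ ($G{\left(M \right)} = -3 + \frac{3 - -6}{2} = -3 + \frac{3 + 6}{2} = -3 + \frac{1}{2} \cdot 9 = -3 + \frac{9}{2} = \frac{3}{2}$)
$f{\left(U \right)} = - \frac{3}{2} + U^{2} - 20 U$ ($f{\left(U \right)} = -3 + \left(\left(U^{2} - 20 U\right) + \frac{3}{2}\right) = -3 + \left(\frac{3}{2} + U^{2} - 20 U\right) = - \frac{3}{2} + U^{2} - 20 U$)
$Y{\left(-223 \right)} + f{\left(222 \right)} = \left(-38 - \frac{\left(-223\right)^{2}}{4} + \frac{27}{4} \left(-223\right)\right) - \left(\frac{8883}{2} - 49284\right) = \left(-38 - \frac{49729}{4} - \frac{6021}{4}\right) - - \frac{89685}{2} = \left(-38 - \frac{49729}{4} - \frac{6021}{4}\right) + \frac{89685}{2} = - \frac{27951}{2} + \frac{89685}{2} = 30867$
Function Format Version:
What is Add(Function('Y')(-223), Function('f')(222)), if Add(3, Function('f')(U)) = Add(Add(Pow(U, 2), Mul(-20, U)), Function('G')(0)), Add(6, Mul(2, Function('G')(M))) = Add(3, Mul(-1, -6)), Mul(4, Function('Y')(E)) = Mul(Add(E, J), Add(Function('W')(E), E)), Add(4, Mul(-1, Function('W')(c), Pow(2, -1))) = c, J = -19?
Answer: 30867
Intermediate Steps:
Function('W')(c) = Add(8, Mul(-2, c))
Function('Y')(E) = Mul(Rational(1, 4), Add(-19, E), Add(8, Mul(-1, E))) (Function('Y')(E) = Mul(Rational(1, 4), Mul(Add(E, -19), Add(Add(8, Mul(-2, E)), E))) = Mul(Rational(1, 4), Mul(Add(-19, E), Add(8, Mul(-1, E)))) = Mul(Rational(1, 4), Add(-19, E), Add(8, Mul(-1, E))))
Function('G')(M) = Rational(3, 2) (Function('G')(M) = Add(-3, Mul(Rational(1, 2), Add(3, Mul(-1, -6)))) = Add(-3, Mul(Rational(1, 2), Add(3, 6))) = Add(-3, Mul(Rational(1, 2), 9)) = Add(-3, Rational(9, 2)) = Rational(3, 2))
Function('f')(U) = Add(Rational(-3, 2), Pow(U, 2), Mul(-20, U)) (Function('f')(U) = Add(-3, Add(Add(Pow(U, 2), Mul(-20, U)), Rational(3, 2))) = Add(-3, Add(Rational(3, 2), Pow(U, 2), Mul(-20, U))) = Add(Rational(-3, 2), Pow(U, 2), Mul(-20, U)))
Add(Function('Y')(-223), Function('f')(222)) = Add(Add(-38, Mul(Rational(-1, 4), Pow(-223, 2)), Mul(Rational(27, 4), -223)), Add(Rational(-3, 2), Pow(222, 2), Mul(-20, 222))) = Add(Add(-38, Mul(Rational(-1, 4), 49729), Rational(-6021, 4)), Add(Rational(-3, 2), 49284, -4440)) = Add(Add(-38, Rational(-49729, 4), Rational(-6021, 4)), Rational(89685, 2)) = Add(Rational(-27951, 2), Rational(89685, 2)) = 30867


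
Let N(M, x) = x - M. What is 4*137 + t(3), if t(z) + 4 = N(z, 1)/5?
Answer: 2718/5 ≈ 543.60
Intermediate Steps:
t(z) = -19/5 - z/5 (t(z) = -4 + (1 - z)/5 = -4 + (1 - z)*(⅕) = -4 + (⅕ - z/5) = -19/5 - z/5)
4*137 + t(3) = 4*137 + (-19/5 - ⅕*3) = 548 + (-19/5 - ⅗) = 548 - 22/5 = 2718/5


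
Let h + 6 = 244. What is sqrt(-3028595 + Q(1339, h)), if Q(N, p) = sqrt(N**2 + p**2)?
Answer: sqrt(-3028595 + sqrt(1849565)) ≈ 1739.9*I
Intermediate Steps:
h = 238 (h = -6 + 244 = 238)
sqrt(-3028595 + Q(1339, h)) = sqrt(-3028595 + sqrt(1339**2 + 238**2)) = sqrt(-3028595 + sqrt(1792921 + 56644)) = sqrt(-3028595 + sqrt(1849565))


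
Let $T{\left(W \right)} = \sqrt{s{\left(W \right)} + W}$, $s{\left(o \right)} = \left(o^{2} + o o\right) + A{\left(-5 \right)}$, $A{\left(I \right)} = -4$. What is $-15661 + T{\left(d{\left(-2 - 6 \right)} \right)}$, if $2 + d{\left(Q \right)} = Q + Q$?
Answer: $-15661 + \sqrt{626} \approx -15636.0$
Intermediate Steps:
$d{\left(Q \right)} = -2 + 2 Q$ ($d{\left(Q \right)} = -2 + \left(Q + Q\right) = -2 + 2 Q$)
$s{\left(o \right)} = -4 + 2 o^{2}$ ($s{\left(o \right)} = \left(o^{2} + o o\right) - 4 = \left(o^{2} + o^{2}\right) - 4 = 2 o^{2} - 4 = -4 + 2 o^{2}$)
$T{\left(W \right)} = \sqrt{-4 + W + 2 W^{2}}$ ($T{\left(W \right)} = \sqrt{\left(-4 + 2 W^{2}\right) + W} = \sqrt{-4 + W + 2 W^{2}}$)
$-15661 + T{\left(d{\left(-2 - 6 \right)} \right)} = -15661 + \sqrt{-4 + \left(-2 + 2 \left(-2 - 6\right)\right) + 2 \left(-2 + 2 \left(-2 - 6\right)\right)^{2}} = -15661 + \sqrt{-4 + \left(-2 + 2 \left(-8\right)\right) + 2 \left(-2 + 2 \left(-8\right)\right)^{2}} = -15661 + \sqrt{-4 - 18 + 2 \left(-2 - 16\right)^{2}} = -15661 + \sqrt{-4 - 18 + 2 \left(-18\right)^{2}} = -15661 + \sqrt{-4 - 18 + 2 \cdot 324} = -15661 + \sqrt{-4 - 18 + 648} = -15661 + \sqrt{626}$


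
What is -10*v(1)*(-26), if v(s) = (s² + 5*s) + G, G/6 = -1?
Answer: 0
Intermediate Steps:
G = -6 (G = 6*(-1) = -6)
v(s) = -6 + s² + 5*s (v(s) = (s² + 5*s) - 6 = -6 + s² + 5*s)
-10*v(1)*(-26) = -10*(-6 + 1² + 5*1)*(-26) = -10*(-6 + 1 + 5)*(-26) = -10*0*(-26) = 0*(-26) = 0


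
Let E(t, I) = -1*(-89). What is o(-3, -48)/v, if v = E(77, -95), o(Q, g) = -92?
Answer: -92/89 ≈ -1.0337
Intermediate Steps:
E(t, I) = 89
v = 89
o(-3, -48)/v = -92/89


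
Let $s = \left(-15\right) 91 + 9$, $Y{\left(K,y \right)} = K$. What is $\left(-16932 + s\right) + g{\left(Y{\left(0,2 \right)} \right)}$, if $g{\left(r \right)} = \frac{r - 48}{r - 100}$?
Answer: $- \frac{457188}{25} \approx -18288.0$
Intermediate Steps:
$g{\left(r \right)} = \frac{-48 + r}{-100 + r}$
$s = -1356$ ($s = -1365 + 9 = -1356$)
$\left(-16932 + s\right) + g{\left(Y{\left(0,2 \right)} \right)} = \left(-16932 - 1356\right) + \frac{-48 + 0}{-100 + 0} = -18288 + \frac{1}{-100} \left(-48\right) = -18288 - - \frac{12}{25} = -18288 + \frac{12}{25} = - \frac{457188}{25}$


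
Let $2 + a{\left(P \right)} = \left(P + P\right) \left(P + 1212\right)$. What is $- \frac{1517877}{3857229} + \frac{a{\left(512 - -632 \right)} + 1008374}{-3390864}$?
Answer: $- \frac{828581586773}{363314970996} \approx -2.2806$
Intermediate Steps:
$a{\left(P \right)} = -2 + 2 P \left(1212 + P\right)$ ($a{\left(P \right)} = -2 + \left(P + P\right) \left(P + 1212\right) = -2 + 2 P \left(1212 + P\right)$)
$- \frac{1517877}{3857229} + \frac{a{\left(512 - -632 \right)} + 1008374}{-3390864} = - \frac{1517877}{3857229} + \frac{\left(-2 + 2 \left(512 - -632\right)^{2} + 2424 \left(512 - -632\right)\right) + 1008374}{-3390864} = \left(-1517877\right) \frac{1}{3857229} + \left(\left(-2 + 2 \left(512 + 632\right)^{2} + 2424 \left(512 + 632\right)\right) + 1008374\right) \left(- \frac{1}{3390864}\right) = - \frac{168653}{428581} + \left(\left(-2 + 2 \cdot 1144^{2} + 2424 \cdot 1144\right) + 1008374\right) \left(- \frac{1}{3390864}\right) = - \frac{168653}{428581} + \left(\left(-2 + 2 \cdot 1308736 + 2773056\right) + 1008374\right) \left(- \frac{1}{3390864}\right) = - \frac{168653}{428581} + \left(\left(-2 + 2617472 + 2773056\right) + 1008374\right) \left(- \frac{1}{3390864}\right) = - \frac{168653}{428581} + \left(5390526 + 1008374\right) \left(- \frac{1}{3390864}\right) = - \frac{168653}{428581} + 6398900 \left(- \frac{1}{3390864}\right) = - \frac{168653}{428581} - \frac{1599725}{847716} = - \frac{828581586773}{363314970996}$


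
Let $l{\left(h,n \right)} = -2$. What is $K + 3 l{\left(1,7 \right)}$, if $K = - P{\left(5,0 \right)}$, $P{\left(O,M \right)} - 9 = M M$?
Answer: $-15$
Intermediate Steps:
$P{\left(O,M \right)} = 9 + M^{2}$ ($P{\left(O,M \right)} = 9 + M M = 9 + M^{2}$)
$K = -9$ ($K = - (9 + 0^{2}) = - (9 + 0) = \left(-1\right) 9 = -9$)
$K + 3 l{\left(1,7 \right)} = -9 + 3 \left(-2\right) = -9 - 6 = -15$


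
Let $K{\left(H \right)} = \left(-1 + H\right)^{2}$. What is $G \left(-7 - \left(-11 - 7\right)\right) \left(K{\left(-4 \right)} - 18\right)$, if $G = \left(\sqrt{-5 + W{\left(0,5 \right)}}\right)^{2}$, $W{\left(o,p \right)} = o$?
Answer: $-385$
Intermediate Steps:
$G = -5$ ($G = \left(\sqrt{-5 + 0}\right)^{2} = \left(\sqrt{-5}\right)^{2} = \left(i \sqrt{5}\right)^{2} = -5$)
$G \left(-7 - \left(-11 - 7\right)\right) \left(K{\left(-4 \right)} - 18\right) = - 5 \left(-7 - \left(-11 - 7\right)\right) \left(\left(-1 - 4\right)^{2} - 18\right) = - 5 \left(-7 - -18\right) \left(\left(-5\right)^{2} - 18\right) = - 5 \left(-7 + 18\right) \left(25 - 18\right) = \left(-5\right) 11 \cdot 7 = \left(-55\right) 7 = -385$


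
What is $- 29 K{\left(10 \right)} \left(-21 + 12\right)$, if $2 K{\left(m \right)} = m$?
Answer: $1305$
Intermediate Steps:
$K{\left(m \right)} = \frac{m}{2}$
$- 29 K{\left(10 \right)} \left(-21 + 12\right) = - 29 \cdot \frac{1}{2} \cdot 10 \left(-21 + 12\right) = \left(-29\right) 5 \left(-9\right) = \left(-145\right) \left(-9\right) = 1305$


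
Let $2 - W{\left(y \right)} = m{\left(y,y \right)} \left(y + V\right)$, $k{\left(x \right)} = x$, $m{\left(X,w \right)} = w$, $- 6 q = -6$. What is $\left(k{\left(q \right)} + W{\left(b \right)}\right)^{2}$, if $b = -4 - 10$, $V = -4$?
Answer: $62001$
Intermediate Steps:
$q = 1$ ($q = \left(- \frac{1}{6}\right) \left(-6\right) = 1$)
$b = -14$ ($b = -4 - 10 = -14$)
$W{\left(y \right)} = 2 - y \left(-4 + y\right)$ ($W{\left(y \right)} = 2 - y \left(y - 4\right) = 2 - y \left(-4 + y\right)$)
$\left(k{\left(q \right)} + W{\left(b \right)}\right)^{2} = \left(1 + \left(2 - \left(-14\right)^{2} + 4 \left(-14\right)\right)\right)^{2} = \left(1 - 250\right)^{2} = \left(-249\right)^{2} = 62001$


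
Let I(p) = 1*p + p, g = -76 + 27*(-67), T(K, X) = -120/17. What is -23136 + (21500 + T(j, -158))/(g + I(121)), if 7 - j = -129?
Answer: -646576996/27931 ≈ -23149.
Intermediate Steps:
j = 136 (j = 7 - 1*(-129) = 7 + 129 = 136)
T(K, X) = -120/17 (T(K, X) = -120*1/17 = -120/17)
g = -1885 (g = -76 - 1809 = -1885)
I(p) = 2*p (I(p) = p + p = 2*p)
-23136 + (21500 + T(j, -158))/(g + I(121)) = -23136 + (21500 - 120/17)/(-1885 + 2*121) = -23136 + 365380/(17*(-1885 + 242)) = -23136 + (365380/17)/(-1643) = -23136 + (365380/17)*(-1/1643) = -23136 - 365380/27931 = -646576996/27931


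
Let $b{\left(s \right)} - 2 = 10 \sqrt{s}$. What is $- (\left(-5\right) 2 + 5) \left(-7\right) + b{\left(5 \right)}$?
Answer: $-33 + 10 \sqrt{5} \approx -10.639$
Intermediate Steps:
$b{\left(s \right)} = 2 + 10 \sqrt{s}$
$- (\left(-5\right) 2 + 5) \left(-7\right) + b{\left(5 \right)} = - (\left(-5\right) 2 + 5) \left(-7\right) + \left(2 + 10 \sqrt{5}\right) = - (-10 + 5) \left(-7\right) + \left(2 + 10 \sqrt{5}\right) = \left(-1\right) \left(-5\right) \left(-7\right) + \left(2 + 10 \sqrt{5}\right) = 5 \left(-7\right) + \left(2 + 10 \sqrt{5}\right) = -35 + \left(2 + 10 \sqrt{5}\right) = -33 + 10 \sqrt{5}$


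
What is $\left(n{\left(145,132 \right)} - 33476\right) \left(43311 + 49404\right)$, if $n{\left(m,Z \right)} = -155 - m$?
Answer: $-3131541840$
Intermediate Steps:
$\left(n{\left(145,132 \right)} - 33476\right) \left(43311 + 49404\right) = \left(\left(-155 - 145\right) - 33476\right) \left(43311 + 49404\right) = \left(\left(-155 - 145\right) - 33476\right) 92715 = \left(-300 - 33476\right) 92715 = \left(-33776\right) 92715 = -3131541840$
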